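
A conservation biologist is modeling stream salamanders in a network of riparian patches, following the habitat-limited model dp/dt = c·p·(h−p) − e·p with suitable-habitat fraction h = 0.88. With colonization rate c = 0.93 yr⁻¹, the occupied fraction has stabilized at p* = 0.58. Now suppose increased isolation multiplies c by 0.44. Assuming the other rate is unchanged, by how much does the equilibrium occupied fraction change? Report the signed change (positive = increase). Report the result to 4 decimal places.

-0.3818

Balance c(h−p*) = e gives e = 0.93×(0.88 − 0.58000) = 0.27900.
New p* = 0.88 − e/c = 0.88 − 0.27900/0.40920 = 0.19818.
Δp* = 0.19818 − 0.58000 = -0.38182.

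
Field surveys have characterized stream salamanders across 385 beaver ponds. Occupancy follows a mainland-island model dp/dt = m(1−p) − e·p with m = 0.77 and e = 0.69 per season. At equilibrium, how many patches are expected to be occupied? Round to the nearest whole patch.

203

p* = m/(m+e) = 0.77/1.4600 = 0.5274.
Expected occupied patches = N × p* = 385 × 0.5274 = 203.05 ≈ 203.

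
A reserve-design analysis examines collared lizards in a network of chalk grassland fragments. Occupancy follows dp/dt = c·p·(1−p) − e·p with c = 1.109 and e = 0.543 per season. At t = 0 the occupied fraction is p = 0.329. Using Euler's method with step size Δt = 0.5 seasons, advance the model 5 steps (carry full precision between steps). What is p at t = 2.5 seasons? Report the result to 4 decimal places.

Update rule: p ← p + [c·p·(1−p) − e·p]·Δt with Δt = 0.5.
p: 0.32900 → 0.36209  (Δp = +0.03309)
p: 0.36209 → 0.39186  (Δp = +0.02977)
p: 0.39186 → 0.41761  (Δp = +0.02575)
p: 0.41761 → 0.43909  (Δp = +0.02148)
p: 0.43909 → 0.45644  (Δp = +0.01735)

0.4564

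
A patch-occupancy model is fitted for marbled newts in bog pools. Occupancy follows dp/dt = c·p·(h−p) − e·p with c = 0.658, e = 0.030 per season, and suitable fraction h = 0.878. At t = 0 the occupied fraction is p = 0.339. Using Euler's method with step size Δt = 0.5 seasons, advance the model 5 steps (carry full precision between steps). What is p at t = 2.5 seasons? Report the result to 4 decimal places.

0.6117

Update rule: p ← p + [c·p·(h−p) − e·p]·Δt with Δt = 0.5.
step 1: Δp = +0.05503, p = 0.39403
step 2: Δp = +0.05683, p = 0.45086
step 3: Δp = +0.05660, p = 0.50746
step 4: Δp = +0.05425, p = 0.56171
step 5: Δp = +0.05003, p = 0.61173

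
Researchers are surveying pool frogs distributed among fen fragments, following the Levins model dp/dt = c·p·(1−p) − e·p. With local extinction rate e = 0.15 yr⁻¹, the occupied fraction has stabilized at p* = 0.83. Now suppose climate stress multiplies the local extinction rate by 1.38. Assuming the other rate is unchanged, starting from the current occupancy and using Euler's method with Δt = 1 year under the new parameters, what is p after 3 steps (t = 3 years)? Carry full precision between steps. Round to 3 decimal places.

Balance c(1−p*) = e gives c = e/(1 − 0.83000) = 0.15/0.17000 = 0.88235.
Starting from p₀ = 0.83000; update p ← p + (dp/dt)·Δt with the new parameters.
  1  |  dp/dt·Δt = -0.047310  |  p_1 = 0.782690
  2  |  dp/dt·Δt = -0.011941  |  p_2 = 0.770749
  3  |  dp/dt·Δt = -0.003638  |  p_3 = 0.767111

0.767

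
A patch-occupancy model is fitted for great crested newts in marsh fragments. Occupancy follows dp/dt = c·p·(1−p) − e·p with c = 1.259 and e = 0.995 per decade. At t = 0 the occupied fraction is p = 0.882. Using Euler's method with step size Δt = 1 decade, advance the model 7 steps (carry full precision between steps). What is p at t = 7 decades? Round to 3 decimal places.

0.191

Update rule: p ← p + [c·p·(1−p) − e·p]·Δt with Δt = 1.
step 1: Δp = -0.74656, p = 0.13544
step 2: Δp = +0.01266, p = 0.14810
step 3: Δp = +0.01148, p = 0.15959
step 4: Δp = +0.01007, p = 0.16965
step 5: Δp = +0.00855, p = 0.17820
step 6: Δp = +0.00706, p = 0.18527
step 7: Δp = +0.00570, p = 0.19097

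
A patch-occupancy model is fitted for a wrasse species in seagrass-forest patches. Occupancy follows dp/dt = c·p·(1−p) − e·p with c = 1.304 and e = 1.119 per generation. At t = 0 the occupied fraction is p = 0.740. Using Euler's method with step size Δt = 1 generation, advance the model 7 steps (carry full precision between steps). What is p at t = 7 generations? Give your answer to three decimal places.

Update rule: p ← p + [c·p·(1−p) − e·p]·Δt with Δt = 1.
p: 0.74000 → 0.16283  (Δp = -0.57717)
p: 0.16283 → 0.15838  (Δp = -0.00445)
p: 0.15838 → 0.15497  (Δp = -0.00341)
p: 0.15497 → 0.15232  (Δp = -0.00265)
p: 0.15232 → 0.15025  (Δp = -0.00208)
p: 0.15025 → 0.14861  (Δp = -0.00164)
p: 0.14861 → 0.14730  (Δp = -0.00131)

0.147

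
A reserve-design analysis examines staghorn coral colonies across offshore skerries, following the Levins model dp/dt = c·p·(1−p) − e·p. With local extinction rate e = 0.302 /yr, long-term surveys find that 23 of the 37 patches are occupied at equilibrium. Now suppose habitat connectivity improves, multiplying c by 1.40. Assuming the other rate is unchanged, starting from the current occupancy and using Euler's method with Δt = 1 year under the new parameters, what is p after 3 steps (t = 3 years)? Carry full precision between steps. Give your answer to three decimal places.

Observed p* = 23/37 = 0.62162.
Balance c(1−p*) = e gives c = e/(1 − 0.62162) = 0.302/0.37838 = 0.79814.
Starting from p₀ = 0.62162; update p ← p + (dp/dt)·Δt with the new parameters.
step 1: Δp = +0.07509, p = 0.69671
step 2: Δp = +0.02570, p = 0.72242
step 3: Δp = +0.00590, p = 0.72832

0.728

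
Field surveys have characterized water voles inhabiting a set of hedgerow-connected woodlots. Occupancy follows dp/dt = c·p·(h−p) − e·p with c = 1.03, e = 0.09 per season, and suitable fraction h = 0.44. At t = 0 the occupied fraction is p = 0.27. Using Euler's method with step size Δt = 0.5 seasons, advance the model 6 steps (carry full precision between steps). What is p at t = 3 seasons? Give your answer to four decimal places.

Update rule: p ← p + [c·p·(h−p) − e·p]·Δt with Δt = 0.5.
p: 0.27000 → 0.28149  (Δp = +0.01149)
p: 0.28149 → 0.29180  (Δp = +0.01031)
p: 0.29180 → 0.30094  (Δp = +0.00914)
p: 0.30094 → 0.30895  (Δp = +0.00801)
p: 0.30895 → 0.31590  (Δp = +0.00695)
p: 0.31590 → 0.32187  (Δp = +0.00597)

0.3219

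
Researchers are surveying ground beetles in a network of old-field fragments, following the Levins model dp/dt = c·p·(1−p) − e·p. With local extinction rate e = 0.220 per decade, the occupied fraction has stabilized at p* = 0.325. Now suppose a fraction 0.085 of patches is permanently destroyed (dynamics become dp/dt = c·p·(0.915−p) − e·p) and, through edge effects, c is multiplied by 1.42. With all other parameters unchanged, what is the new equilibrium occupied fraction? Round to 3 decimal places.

0.440

Balance c(1−p*) = e gives c = e/(1 − 0.32500) = 0.220/0.67500 = 0.32593.
New p* = 0.915 − e/c = 0.915 − 0.22000/0.46282 = 0.43965.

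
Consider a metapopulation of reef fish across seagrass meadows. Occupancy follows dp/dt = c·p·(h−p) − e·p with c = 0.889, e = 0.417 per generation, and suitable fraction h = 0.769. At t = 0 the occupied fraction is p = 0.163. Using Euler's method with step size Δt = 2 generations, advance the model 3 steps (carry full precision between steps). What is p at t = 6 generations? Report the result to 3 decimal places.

Update rule: p ← p + [c·p·(h−p) − e·p]·Δt with Δt = 2.
  1  |  dp/dt·Δt = +0.039685  |  p_1 = 0.202685
  2  |  dp/dt·Δt = +0.035046  |  p_2 = 0.237731
  3  |  dp/dt·Δt = +0.026292  |  p_3 = 0.264023

0.264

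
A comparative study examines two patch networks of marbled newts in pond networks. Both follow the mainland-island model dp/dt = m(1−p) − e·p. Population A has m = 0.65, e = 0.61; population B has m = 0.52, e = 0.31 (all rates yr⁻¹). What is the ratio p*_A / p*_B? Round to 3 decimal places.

A: p*_A = m/(m+e) = 0.65/1.2600 = 0.5159.
B: p*_B = 0.52/0.8300 = 0.6265.
p*_A / p*_B = 0.5159/0.6265 = 0.8234.

0.823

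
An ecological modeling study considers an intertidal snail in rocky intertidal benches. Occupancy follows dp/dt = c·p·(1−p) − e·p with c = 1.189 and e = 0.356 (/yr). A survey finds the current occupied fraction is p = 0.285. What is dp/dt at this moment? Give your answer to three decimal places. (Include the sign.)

0.141

Colonization term: c·p·(1−p) = 1.189×0.285×0.7150 = 0.24229.
Extinction term: e·p = 0.10146.
dp/dt = 0.24229 − 0.10146 = 0.14083.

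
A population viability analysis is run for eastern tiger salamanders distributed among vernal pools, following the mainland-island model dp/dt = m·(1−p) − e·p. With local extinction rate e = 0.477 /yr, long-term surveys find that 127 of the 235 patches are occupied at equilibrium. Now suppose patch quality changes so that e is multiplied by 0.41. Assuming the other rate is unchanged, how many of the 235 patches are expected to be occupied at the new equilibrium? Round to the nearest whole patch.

174

Observed p* = 127/235 = 0.54043.
Balance m(1−p*) = e·p* gives m = e·p*/(1−p*) = 0.477×0.54043/0.45957 = 0.56093.
New p* = m/(m+e) = 0.56093/(0.56093+0.19557) = 0.74148.
Expected occupied = 235 × 0.74148 = 174.25 ≈ 174.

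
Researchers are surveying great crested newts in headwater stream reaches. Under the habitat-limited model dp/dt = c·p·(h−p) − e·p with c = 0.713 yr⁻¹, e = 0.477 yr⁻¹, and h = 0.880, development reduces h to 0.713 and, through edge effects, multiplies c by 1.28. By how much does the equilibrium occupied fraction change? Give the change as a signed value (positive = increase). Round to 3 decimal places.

-0.021

Before: p* = h − e/c = 0.880 − 0.477/0.713 = 0.880 − 0.6690 = 0.2110.
After: c = 0.91264, e = 0.477, h = 0.713; p* = 0.713 − 0.477/0.91264 = 0.1903.
Δp* = 0.1903 − 0.2110 = -0.0207.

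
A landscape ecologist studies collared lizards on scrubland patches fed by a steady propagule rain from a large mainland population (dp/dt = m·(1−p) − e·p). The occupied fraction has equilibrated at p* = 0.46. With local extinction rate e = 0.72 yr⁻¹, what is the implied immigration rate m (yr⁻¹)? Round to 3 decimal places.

At equilibrium m(1−p*) = e·p*, so m = e·p*/(1−p*).
m = 0.72 × 0.46 / 0.5400 = 0.3312/0.5400 = 0.6133.

0.613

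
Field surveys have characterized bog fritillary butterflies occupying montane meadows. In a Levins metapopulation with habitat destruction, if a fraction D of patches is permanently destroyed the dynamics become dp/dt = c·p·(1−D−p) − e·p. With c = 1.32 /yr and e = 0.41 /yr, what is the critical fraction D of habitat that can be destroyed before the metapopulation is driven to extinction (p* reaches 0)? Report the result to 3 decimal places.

0.689

The nontrivial equilibrium is p* = (1−D) − e/c; extinction occurs when this hits zero.
So D_crit = 1 − e/c = 1 − 0.41/1.32 = 1 − 0.3106 = 0.6894.
This equals the undisturbed p*, a classic result of Lande's extension.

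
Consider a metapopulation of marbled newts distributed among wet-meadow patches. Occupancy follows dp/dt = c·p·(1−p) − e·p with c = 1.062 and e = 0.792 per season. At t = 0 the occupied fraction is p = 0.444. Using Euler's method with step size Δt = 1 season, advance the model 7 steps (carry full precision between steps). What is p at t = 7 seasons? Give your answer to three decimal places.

0.264

Update rule: p ← p + [c·p·(1−p) − e·p]·Δt with Δt = 1.
p: 0.44400 → 0.35452  (Δp = -0.08948)
p: 0.35452 → 0.31676  (Δp = -0.03776)
p: 0.31676 → 0.29573  (Δp = -0.02103)
p: 0.29573 → 0.28270  (Δp = -0.01303)
p: 0.28270 → 0.27415  (Δp = -0.00854)
p: 0.27415 → 0.26836  (Δp = -0.00580)
p: 0.26836 → 0.26433  (Δp = -0.00402)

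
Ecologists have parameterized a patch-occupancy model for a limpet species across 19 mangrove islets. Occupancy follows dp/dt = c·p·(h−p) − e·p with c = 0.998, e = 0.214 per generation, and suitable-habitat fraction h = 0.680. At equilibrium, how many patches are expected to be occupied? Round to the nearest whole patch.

p* = h − e/c = 0.680 − 0.2144 = 0.4656.
Expected occupied patches = N × p* = 19 × 0.4656 = 8.85 ≈ 9.

9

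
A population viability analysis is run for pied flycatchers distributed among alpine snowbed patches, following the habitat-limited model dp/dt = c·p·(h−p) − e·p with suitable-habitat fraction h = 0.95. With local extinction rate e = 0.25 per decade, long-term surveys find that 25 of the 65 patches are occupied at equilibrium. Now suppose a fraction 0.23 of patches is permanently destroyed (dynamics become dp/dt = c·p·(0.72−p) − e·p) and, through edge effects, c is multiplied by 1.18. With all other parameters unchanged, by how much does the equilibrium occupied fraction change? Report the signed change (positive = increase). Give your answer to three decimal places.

Observed p* = 25/65 = 0.38462.
Balance c(h−p*) = e gives c = e/(0.95 − 0.38462) = 0.25/0.56538 = 0.44218.
New p* = 0.72 − e/c = 0.72 − 0.25000/0.52177 = 0.24086.
Δp* = 0.24086 − 0.38462 = -0.14376.

-0.144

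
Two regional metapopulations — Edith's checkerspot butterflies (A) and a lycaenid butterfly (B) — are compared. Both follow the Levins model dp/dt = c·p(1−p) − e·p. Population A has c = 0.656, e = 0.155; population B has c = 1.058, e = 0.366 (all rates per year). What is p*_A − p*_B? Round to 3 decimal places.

A: p*_A = 1 − 0.155/0.656 = 0.7637.
B: p*_B = 1 − 0.366/1.058 = 0.6541.
p*_A − p*_B = 0.7637 − 0.6541 = 0.1097.

0.110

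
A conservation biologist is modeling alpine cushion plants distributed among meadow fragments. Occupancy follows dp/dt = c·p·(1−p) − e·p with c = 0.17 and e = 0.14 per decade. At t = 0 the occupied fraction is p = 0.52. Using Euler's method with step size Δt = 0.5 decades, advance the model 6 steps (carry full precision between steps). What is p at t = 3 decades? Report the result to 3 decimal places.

0.443

Update rule: p ← p + [c·p·(1−p) − e·p]·Δt with Δt = 0.5.
  1  |  dp/dt·Δt = -0.015184  |  p_1 = 0.504816
  2  |  dp/dt·Δt = -0.014089  |  p_2 = 0.490727
  3  |  dp/dt·Δt = -0.013108  |  p_3 = 0.477619
  4  |  dp/dt·Δt = -0.012226  |  p_4 = 0.465393
  5  |  dp/dt·Δt = -0.011429  |  p_5 = 0.453964
  6  |  dp/dt·Δt = -0.010708  |  p_6 = 0.443256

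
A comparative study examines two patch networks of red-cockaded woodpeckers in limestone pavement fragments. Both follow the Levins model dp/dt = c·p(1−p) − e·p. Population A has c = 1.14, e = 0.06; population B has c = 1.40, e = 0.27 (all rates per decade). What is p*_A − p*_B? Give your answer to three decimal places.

0.140

A: p*_A = 1 − 0.06/1.14 = 0.9474.
B: p*_B = 1 − 0.27/1.40 = 0.8071.
p*_A − p*_B = 0.9474 − 0.8071 = 0.1402.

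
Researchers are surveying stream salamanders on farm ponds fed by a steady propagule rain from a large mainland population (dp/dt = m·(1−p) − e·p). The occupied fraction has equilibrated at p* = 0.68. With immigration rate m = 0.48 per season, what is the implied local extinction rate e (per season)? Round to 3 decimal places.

0.226

At equilibrium m(1−p*) = e·p*, so e = m(1−p*)/p*.
e = 0.48 × 0.3200 / 0.68 = 0.2259.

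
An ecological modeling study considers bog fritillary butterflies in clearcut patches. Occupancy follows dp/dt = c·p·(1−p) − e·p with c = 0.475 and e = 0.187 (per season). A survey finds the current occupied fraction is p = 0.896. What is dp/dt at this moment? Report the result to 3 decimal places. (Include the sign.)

-0.123

Colonization term: c·p·(1−p) = 0.475×0.896×0.1040 = 0.04426.
Extinction term: e·p = 0.16755.
dp/dt = 0.04426 − 0.16755 = -0.12329.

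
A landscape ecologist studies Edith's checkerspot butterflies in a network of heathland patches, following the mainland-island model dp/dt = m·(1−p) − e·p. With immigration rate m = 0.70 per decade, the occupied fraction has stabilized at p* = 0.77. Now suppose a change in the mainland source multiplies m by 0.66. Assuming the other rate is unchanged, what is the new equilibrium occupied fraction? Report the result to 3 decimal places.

0.688

Balance m(1−p*) = e·p* gives e = m(1−p*)/p* = 0.70×0.23000/0.77000 = 0.20909.
New p* = m/(m+e) = 0.46200/(0.46200+0.20909) = 0.68843.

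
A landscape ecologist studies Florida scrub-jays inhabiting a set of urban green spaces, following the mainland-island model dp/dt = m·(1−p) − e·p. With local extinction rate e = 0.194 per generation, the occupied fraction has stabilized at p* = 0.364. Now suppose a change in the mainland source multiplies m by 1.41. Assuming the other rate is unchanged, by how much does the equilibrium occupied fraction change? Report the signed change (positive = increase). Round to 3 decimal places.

Balance m(1−p*) = e·p* gives m = e·p*/(1−p*) = 0.194×0.36400/0.63600 = 0.11103.
New p* = m/(m+e) = 0.15655/(0.15655+0.19400) = 0.44658.
Δp* = 0.44658 − 0.36400 = +0.08258.

0.083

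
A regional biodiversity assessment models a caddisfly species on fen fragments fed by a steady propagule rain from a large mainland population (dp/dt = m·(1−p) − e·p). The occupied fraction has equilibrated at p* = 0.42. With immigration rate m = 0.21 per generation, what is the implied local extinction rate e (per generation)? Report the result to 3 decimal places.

0.290

At equilibrium m(1−p*) = e·p*, so e = m(1−p*)/p*.
e = 0.21 × 0.5800 / 0.42 = 0.2900.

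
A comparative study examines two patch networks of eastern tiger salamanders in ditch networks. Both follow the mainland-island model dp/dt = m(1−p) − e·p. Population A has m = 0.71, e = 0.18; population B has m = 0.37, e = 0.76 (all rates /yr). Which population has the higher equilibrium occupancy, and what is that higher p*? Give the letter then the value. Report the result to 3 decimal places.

A, 0.798

A: p*_A = m/(m+e) = 0.71/0.8900 = 0.7978.
B: p*_B = 0.37/1.1300 = 0.3274.
A is higher at 0.7978.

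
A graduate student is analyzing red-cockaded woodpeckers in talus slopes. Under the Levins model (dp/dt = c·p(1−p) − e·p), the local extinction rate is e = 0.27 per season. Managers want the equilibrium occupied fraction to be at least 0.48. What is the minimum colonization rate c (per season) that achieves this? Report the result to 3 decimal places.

p* = 1 − e/c ≥ 0.48 requires e/c ≤ 0.5200, i.e. c ≥ e/0.5200.
c_min = 0.27/0.5200 = 0.5192.

0.519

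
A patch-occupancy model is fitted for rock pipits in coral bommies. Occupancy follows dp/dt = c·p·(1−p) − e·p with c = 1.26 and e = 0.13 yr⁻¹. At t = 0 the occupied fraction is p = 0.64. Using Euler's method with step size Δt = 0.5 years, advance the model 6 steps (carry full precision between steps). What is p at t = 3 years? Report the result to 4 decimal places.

Update rule: p ← p + [c·p·(1−p) − e·p]·Δt with Δt = 0.5.
step 1: Δp = +0.10355, p = 0.74355
step 2: Δp = +0.07180, p = 0.81535
step 3: Δp = +0.04185, p = 0.85720
step 4: Δp = +0.02140, p = 0.87860
step 5: Δp = +0.01009, p = 0.88869
step 6: Δp = +0.00456, p = 0.89324

0.8932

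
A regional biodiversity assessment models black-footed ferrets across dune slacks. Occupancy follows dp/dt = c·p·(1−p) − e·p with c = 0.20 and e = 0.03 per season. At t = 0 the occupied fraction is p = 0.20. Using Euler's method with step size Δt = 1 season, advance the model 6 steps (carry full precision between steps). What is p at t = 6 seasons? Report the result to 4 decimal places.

0.3855

Update rule: p ← p + [c·p·(1−p) − e·p]·Δt with Δt = 1.
step 1: Δp = +0.02600, p = 0.22600
step 2: Δp = +0.02820, p = 0.25420
step 3: Δp = +0.03029, p = 0.28450
step 4: Δp = +0.03218, p = 0.31667
step 5: Δp = +0.03378, p = 0.35045
step 6: Δp = +0.03501, p = 0.38546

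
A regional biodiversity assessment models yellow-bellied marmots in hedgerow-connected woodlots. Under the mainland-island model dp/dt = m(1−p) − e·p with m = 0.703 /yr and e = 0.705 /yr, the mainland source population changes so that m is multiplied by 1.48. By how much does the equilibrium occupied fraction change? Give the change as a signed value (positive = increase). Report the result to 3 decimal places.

0.097

Before: p* = 0.703/(0.703+0.705) = 0.4993.
After: m = 1.04044, e = 0.705; p* = 1.04044/1.7454 = 0.5961.
Δp* = 0.5961 − 0.4993 = +0.0968.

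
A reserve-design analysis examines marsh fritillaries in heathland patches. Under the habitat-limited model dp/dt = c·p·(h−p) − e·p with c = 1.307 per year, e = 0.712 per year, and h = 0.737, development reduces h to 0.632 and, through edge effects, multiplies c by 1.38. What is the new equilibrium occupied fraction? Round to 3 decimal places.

Before: p* = h − e/c = 0.737 − 0.712/1.307 = 0.737 − 0.5448 = 0.1922.
After: c = 1.80366, e = 0.712, h = 0.632; p* = 0.632 − 0.712/1.80366 = 0.2372.

0.237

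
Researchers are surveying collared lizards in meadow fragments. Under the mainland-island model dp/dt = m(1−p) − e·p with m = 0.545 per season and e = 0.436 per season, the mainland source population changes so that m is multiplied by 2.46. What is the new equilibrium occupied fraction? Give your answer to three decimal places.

0.755

Before: p* = 0.545/(0.545+0.436) = 0.5556.
After: m = 1.3407, e = 0.436; p* = 1.3407/1.7767 = 0.7546.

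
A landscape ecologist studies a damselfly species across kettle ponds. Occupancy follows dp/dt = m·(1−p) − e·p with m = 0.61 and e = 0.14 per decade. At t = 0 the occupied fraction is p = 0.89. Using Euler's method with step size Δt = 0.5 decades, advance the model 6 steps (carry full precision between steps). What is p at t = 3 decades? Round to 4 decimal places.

Update rule: p ← p + [m·(1−p) − e·p]·Δt with Δt = 0.5.
step 1: Δp = -0.02875, p = 0.86125
step 2: Δp = -0.01797, p = 0.84328
step 3: Δp = -0.01123, p = 0.83205
step 4: Δp = -0.00702, p = 0.82503
step 5: Δp = -0.00439, p = 0.82064
step 6: Δp = -0.00274, p = 0.81790

0.8179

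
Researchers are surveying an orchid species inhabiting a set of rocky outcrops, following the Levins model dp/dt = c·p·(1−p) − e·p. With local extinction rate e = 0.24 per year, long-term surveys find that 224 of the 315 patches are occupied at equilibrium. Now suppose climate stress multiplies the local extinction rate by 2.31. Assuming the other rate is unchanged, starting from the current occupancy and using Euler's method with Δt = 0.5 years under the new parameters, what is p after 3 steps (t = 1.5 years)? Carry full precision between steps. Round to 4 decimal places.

Observed p* = 224/315 = 0.71111.
Balance c(1−p*) = e gives c = e/(1 − 0.71111) = 0.24/0.28889 = 0.83077.
Starting from p₀ = 0.71111; update p ← p + (dp/dt)·Δt with the new parameters.
p: 0.71111 → 0.59932  (Δp = -0.11179)
p: 0.59932 → 0.53294  (Δp = -0.06638)
p: 0.53294 → 0.48860  (Δp = -0.04434)

0.4886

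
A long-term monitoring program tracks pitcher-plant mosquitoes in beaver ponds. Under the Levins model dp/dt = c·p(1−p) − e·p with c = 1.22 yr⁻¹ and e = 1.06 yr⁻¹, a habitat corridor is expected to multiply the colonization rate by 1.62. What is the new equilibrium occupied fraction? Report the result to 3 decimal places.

Before: p* = 1 − 1.06/1.22 = 0.1311.
After the change, c = 1.9764, e = 1.06, so p* = 1 − 1.06/1.9764 = 0.4637.

0.464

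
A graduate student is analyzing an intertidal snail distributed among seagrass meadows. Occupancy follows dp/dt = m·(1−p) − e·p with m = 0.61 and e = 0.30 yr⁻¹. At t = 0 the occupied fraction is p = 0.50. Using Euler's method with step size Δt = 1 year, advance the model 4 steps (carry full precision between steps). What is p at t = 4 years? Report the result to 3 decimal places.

0.670

Update rule: p ← p + [m·(1−p) − e·p]·Δt with Δt = 1.
t = 1: p = 0.50000 + (+0.15500) = 0.65500
t = 2: p = 0.65500 + (+0.01395) = 0.66895
t = 3: p = 0.66895 + (+0.00126) = 0.67021
t = 4: p = 0.67021 + (+0.00011) = 0.67032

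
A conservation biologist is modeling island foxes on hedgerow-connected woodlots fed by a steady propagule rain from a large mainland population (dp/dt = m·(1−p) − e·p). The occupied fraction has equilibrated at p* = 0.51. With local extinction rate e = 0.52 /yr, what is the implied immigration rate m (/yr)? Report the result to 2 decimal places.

0.54

At equilibrium m(1−p*) = e·p*, so m = e·p*/(1−p*).
m = 0.52 × 0.51 / 0.4900 = 0.2652/0.4900 = 0.5412.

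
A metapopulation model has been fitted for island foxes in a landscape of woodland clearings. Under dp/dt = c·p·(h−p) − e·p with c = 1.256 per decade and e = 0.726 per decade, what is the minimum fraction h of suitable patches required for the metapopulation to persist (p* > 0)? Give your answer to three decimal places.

0.578

p* = h − e/c is positive only when h > e/c.
h_min = e/c = 0.726/1.256 = 0.5780.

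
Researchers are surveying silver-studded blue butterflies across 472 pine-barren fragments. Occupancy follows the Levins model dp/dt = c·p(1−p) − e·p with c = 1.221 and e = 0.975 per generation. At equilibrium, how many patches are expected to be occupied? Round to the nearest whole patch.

95

p* = 1 − e/c = 1 − 0.975/1.221 = 0.2015.
Expected occupied patches = N × p* = 472 × 0.2015 = 95.10 ≈ 95.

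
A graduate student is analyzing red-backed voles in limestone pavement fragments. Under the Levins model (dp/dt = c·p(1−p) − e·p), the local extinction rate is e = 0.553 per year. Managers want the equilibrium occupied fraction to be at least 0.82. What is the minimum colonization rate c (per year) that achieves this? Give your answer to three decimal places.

p* = 1 − e/c ≥ 0.82 requires e/c ≤ 0.1800, i.e. c ≥ e/0.1800.
c_min = 0.553/0.1800 = 3.0722.

3.072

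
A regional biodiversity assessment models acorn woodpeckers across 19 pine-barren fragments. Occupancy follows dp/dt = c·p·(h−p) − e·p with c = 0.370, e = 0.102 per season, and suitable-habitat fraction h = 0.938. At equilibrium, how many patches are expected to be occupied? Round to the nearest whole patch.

p* = h − e/c = 0.938 − 0.2757 = 0.6623.
Expected occupied patches = N × p* = 19 × 0.6623 = 12.58 ≈ 13.

13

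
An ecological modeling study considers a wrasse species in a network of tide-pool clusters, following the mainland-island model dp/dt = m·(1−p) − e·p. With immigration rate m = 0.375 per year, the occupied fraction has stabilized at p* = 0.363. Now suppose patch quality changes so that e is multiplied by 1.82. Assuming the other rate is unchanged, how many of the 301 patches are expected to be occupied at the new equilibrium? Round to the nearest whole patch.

72

Balance m(1−p*) = e·p* gives e = m(1−p*)/p* = 0.375×0.63700/0.36300 = 0.65806.
New p* = m/(m+e) = 0.37500/(0.37500+1.19767) = 0.23845.
Expected occupied = 301 × 0.23845 = 71.77 ≈ 72.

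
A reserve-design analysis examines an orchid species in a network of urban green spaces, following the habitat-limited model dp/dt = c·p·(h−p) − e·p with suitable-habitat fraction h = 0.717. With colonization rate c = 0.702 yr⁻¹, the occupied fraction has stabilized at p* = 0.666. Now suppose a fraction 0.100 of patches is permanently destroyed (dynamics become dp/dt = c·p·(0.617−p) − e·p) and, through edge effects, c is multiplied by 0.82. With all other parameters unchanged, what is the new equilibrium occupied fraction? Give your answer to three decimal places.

Balance c(h−p*) = e gives e = 0.702×(0.717 − 0.66600) = 0.03580.
New p* = 0.617 − e/c = 0.617 − 0.03580/0.57564 = 0.55481.

0.555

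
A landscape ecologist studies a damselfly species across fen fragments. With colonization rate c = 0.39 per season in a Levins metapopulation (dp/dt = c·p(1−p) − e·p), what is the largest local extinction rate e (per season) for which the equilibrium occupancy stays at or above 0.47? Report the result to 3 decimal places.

0.207

1 − e/c ≥ 0.47 ⇒ e ≤ c(1 − 0.47) = 0.39 × 0.5300.
e_max = 0.2067.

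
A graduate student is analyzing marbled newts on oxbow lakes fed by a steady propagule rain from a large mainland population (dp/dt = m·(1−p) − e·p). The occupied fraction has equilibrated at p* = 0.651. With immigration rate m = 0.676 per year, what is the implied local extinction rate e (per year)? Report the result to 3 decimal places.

At equilibrium m(1−p*) = e·p*, so e = m(1−p*)/p*.
e = 0.676 × 0.3490 / 0.651 = 0.3624.

0.362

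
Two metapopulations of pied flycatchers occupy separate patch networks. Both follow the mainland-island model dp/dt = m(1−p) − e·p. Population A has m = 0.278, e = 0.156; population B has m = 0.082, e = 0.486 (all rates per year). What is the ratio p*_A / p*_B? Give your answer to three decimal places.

A: p*_A = m/(m+e) = 0.278/0.4340 = 0.6406.
B: p*_B = 0.082/0.5680 = 0.1444.
p*_A / p*_B = 0.6406/0.1444 = 4.4370.

4.437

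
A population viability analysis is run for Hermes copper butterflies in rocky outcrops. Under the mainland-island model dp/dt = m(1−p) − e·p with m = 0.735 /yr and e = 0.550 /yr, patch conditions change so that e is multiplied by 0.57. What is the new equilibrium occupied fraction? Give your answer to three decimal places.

0.701

Before: p* = 0.735/(0.735+0.550) = 0.5720.
After: m = 0.735, e = 0.3135; p* = 0.735/1.0485 = 0.7010.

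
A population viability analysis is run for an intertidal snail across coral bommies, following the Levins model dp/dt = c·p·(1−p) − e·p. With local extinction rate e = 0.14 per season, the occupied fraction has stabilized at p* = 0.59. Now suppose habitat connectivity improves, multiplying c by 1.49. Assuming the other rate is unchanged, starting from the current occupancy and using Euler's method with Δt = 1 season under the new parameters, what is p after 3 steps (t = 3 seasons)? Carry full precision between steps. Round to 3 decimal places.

Balance c(1−p*) = e gives c = e/(1 − 0.59000) = 0.14/0.41000 = 0.34146.
Starting from p₀ = 0.59000; update p ← p + (dp/dt)·Δt with the new parameters.
  1  |  dp/dt·Δt = +0.040474  |  p_1 = 0.630474
  2  |  dp/dt·Δt = +0.030268  |  p_2 = 0.660742
  3  |  dp/dt·Δt = +0.021546  |  p_3 = 0.682287

0.682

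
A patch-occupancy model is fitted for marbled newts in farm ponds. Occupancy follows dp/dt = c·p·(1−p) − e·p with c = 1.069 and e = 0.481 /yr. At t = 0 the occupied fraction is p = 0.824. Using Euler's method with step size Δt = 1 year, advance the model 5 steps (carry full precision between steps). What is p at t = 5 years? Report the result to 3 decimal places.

Update rule: p ← p + [c·p·(1−p) − e·p]·Δt with Δt = 1.
  1  |  dp/dt·Δt = -0.241313  |  p_1 = 0.582687
  2  |  dp/dt·Δt = -0.020331  |  p_2 = 0.562356
  3  |  dp/dt·Δt = -0.007400  |  p_3 = 0.554956
  4  |  dp/dt·Δt = -0.002912  |  p_4 = 0.552044
  5  |  dp/dt·Δt = -0.001178  |  p_5 = 0.550865

0.551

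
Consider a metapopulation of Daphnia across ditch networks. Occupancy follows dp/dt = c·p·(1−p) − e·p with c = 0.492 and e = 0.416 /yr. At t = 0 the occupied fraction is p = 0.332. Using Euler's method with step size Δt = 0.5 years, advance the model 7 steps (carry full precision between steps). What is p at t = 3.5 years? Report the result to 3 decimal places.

0.259

Update rule: p ← p + [c·p·(1−p) − e·p]·Δt with Δt = 0.5.
t = 0.5: p = 0.33200 + (-0.01450) = 0.31750
t = 1: p = 0.31750 + (-0.01273) = 0.30477
t = 1.5: p = 0.30477 + (-0.01127) = 0.29350
t = 2: p = 0.29350 + (-0.01004) = 0.28346
t = 2.5: p = 0.28346 + (-0.00899) = 0.27447
t = 3: p = 0.27447 + (-0.00810) = 0.26636
t = 3.5: p = 0.26636 + (-0.00733) = 0.25903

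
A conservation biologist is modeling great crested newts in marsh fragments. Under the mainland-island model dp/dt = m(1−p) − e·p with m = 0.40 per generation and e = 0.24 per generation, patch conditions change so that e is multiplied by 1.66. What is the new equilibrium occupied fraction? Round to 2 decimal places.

0.50

Before: p* = 0.40/(0.40+0.24) = 0.6250.
After: m = 0.4, e = 0.3984; p* = 0.4/0.7984 = 0.5010.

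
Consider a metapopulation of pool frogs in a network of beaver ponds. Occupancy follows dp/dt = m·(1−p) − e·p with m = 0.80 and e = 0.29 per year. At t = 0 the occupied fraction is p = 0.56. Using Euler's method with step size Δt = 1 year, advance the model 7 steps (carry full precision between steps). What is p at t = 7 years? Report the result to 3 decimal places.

Update rule: p ← p + [m·(1−p) − e·p]·Δt with Δt = 1.
  1  |  dp/dt·Δt = +0.189600  |  p_1 = 0.749600
  2  |  dp/dt·Δt = -0.017064  |  p_2 = 0.732536
  3  |  dp/dt·Δt = +0.001536  |  p_3 = 0.734072
  4  |  dp/dt·Δt = -0.000138  |  p_4 = 0.733934
  5  |  dp/dt·Δt = +0.000012  |  p_5 = 0.733946
  6  |  dp/dt·Δt = -0.000001  |  p_6 = 0.733945
  7  |  dp/dt·Δt = +0.000000  |  p_7 = 0.733945

0.734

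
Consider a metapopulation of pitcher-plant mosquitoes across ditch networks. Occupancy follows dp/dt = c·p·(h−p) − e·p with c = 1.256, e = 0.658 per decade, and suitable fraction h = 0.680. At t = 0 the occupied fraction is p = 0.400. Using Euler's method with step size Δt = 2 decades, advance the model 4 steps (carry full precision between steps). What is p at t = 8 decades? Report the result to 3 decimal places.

Update rule: p ← p + [c·p·(h−p) − e·p]·Δt with Δt = 2.
t = 2: p = 0.40000 + (-0.24506) = 0.15494
t = 4: p = 0.15494 + (+0.00046) = 0.15540
t = 6: p = 0.15540 + (+0.00028) = 0.15568
t = 8: p = 0.15568 + (+0.00017) = 0.15585

0.156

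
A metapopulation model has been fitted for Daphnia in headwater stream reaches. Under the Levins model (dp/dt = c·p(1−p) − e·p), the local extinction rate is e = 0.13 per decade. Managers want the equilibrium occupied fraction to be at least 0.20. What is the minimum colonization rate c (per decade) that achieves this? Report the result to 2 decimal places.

0.16

p* = 1 − e/c ≥ 0.20 requires e/c ≤ 0.8000, i.e. c ≥ e/0.8000.
c_min = 0.13/0.8000 = 0.1625.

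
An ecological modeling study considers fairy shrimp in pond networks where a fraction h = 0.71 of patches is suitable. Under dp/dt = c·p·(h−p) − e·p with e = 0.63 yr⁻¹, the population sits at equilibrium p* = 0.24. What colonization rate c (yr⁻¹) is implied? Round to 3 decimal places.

1.340

At equilibrium c(h−p*) = e, so c = e/(h−p*).
c = 0.63/(0.71 − 0.24) = 0.63/0.4700 = 1.3404.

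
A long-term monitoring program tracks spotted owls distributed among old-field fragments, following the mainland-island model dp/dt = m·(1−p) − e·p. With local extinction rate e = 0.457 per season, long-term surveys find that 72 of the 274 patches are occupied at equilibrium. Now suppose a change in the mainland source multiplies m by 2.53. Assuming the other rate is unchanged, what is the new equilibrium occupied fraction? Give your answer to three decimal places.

0.474

Observed p* = 72/274 = 0.26277.
Balance m(1−p*) = e·p* gives m = e·p*/(1−p*) = 0.457×0.26277/0.73723 = 0.16289.
New p* = m/(m+e) = 0.41211/(0.41211+0.45700) = 0.47417.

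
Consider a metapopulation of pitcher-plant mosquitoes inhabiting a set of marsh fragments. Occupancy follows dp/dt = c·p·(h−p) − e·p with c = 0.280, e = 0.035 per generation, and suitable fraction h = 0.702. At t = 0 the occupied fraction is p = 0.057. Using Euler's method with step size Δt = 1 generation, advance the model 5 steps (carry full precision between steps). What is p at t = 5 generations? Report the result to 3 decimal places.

0.110

Update rule: p ← p + [c·p·(h−p) − e·p]·Δt with Δt = 1.
step 1: Δp = +0.00830, p = 0.06530
step 2: Δp = +0.00936, p = 0.07466
step 3: Δp = +0.01050, p = 0.08516
step 4: Δp = +0.01173, p = 0.09688
step 5: Δp = +0.01302, p = 0.10991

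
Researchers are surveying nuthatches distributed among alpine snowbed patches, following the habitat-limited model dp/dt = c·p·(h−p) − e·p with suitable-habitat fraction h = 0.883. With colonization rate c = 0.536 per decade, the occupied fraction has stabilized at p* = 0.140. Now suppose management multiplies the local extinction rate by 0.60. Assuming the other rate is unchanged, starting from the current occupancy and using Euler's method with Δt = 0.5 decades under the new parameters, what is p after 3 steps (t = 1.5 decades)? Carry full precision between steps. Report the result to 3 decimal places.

Balance c(h−p*) = e gives e = 0.536×(0.883 − 0.14000) = 0.39825.
Starting from p₀ = 0.14000; update p ← p + (dp/dt)·Δt with the new parameters.
step 1: Δp = +0.01115, p = 0.15115
step 2: Δp = +0.01159, p = 0.16274
step 3: Δp = +0.01197, p = 0.17471

0.175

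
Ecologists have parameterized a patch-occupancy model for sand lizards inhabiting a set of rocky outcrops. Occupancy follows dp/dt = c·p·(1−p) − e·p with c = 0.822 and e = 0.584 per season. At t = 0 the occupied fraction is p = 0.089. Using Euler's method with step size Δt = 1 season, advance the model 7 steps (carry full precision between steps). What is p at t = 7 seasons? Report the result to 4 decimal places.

Update rule: p ← p + [c·p·(1−p) − e·p]·Δt with Δt = 1.
  1  |  dp/dt·Δt = +0.014671  |  p_1 = 0.103671
  2  |  dp/dt·Δt = +0.015839  |  p_2 = 0.119510
  3  |  dp/dt·Δt = +0.016703  |  p_3 = 0.136213
  4  |  dp/dt·Δt = +0.017167  |  p_4 = 0.153380
  5  |  dp/dt·Δt = +0.017167  |  p_5 = 0.170547
  6  |  dp/dt·Δt = +0.016681  |  p_6 = 0.187228
  7  |  dp/dt·Δt = +0.015746  |  p_7 = 0.202974

0.2030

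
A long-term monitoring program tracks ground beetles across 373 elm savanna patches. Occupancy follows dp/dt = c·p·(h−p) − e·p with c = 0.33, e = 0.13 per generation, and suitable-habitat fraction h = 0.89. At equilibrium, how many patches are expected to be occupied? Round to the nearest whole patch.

p* = h − e/c = 0.89 − 0.3939 = 0.4961.
Expected occupied patches = N × p* = 373 × 0.4961 = 185.03 ≈ 185.

185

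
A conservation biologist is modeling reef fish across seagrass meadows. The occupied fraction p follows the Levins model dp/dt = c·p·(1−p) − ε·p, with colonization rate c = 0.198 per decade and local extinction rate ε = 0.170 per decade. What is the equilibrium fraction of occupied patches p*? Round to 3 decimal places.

At equilibrium, colonization balances extinction: c·p*·(1−p*) = ε·p*.
So p* = 1 − ε/c = 1 − 0.170/0.198 = 1 − 0.8586 = 0.1414.

0.141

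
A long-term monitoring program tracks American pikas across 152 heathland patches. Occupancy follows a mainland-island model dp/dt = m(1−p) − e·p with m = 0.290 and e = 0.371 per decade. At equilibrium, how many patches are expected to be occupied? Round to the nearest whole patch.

67

p* = m/(m+e) = 0.290/0.6610 = 0.4387.
Expected occupied patches = N × p* = 152 × 0.4387 = 66.69 ≈ 67.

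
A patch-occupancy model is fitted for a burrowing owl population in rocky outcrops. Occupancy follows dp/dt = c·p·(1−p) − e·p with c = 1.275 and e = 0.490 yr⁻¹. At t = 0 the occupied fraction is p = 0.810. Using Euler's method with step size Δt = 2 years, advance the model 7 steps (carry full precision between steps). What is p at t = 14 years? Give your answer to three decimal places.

Update rule: p ← p + [c·p·(1−p) − e·p]·Δt with Δt = 2.
  1  |  dp/dt·Δt = -0.401355  |  p_1 = 0.408645
  2  |  dp/dt·Δt = +0.215746  |  p_2 = 0.624391
  3  |  dp/dt·Δt = -0.013860  |  p_3 = 0.610531
  4  |  dp/dt·Δt = +0.008026  |  p_4 = 0.618557
  5  |  dp/dt·Δt = -0.004528  |  p_5 = 0.614029
  6  |  dp/dt·Δt = +0.002595  |  p_6 = 0.616624
  7  |  dp/dt·Δt = -0.001474  |  p_7 = 0.615150

0.615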